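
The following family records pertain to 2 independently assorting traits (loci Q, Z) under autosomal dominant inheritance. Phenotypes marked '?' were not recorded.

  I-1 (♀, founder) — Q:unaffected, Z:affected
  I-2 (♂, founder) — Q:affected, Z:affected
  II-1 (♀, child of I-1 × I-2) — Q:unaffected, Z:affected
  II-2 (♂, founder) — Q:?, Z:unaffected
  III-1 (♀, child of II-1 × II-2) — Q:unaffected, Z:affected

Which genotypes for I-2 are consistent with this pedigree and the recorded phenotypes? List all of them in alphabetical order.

I-2 ∈ {Qq ZZ, Qq Zz}

Q/I-1 un ·: qq
Q/I-2 aff ·: Qq
Q/II-1 un I-1×I-2: qq
Q/II-2 ? ·: qq|Qq
Q/III-1 un II-1×II-2: qq
⇒ Q over [I-1,I-2,II-1,II-2,III-1]: 2 consistent
Z/I-1 aff ·: Zz|ZZ
Z/I-2 aff ·: Zz|ZZ
Z/II-1 aff I-1×I-2: Zz|ZZ
Z/II-2 un ·: zz
Z/III-1 aff II-1×II-2: Zz
⇒ Z over [I-1,I-2,II-1,II-2,III-1]: 7 consistent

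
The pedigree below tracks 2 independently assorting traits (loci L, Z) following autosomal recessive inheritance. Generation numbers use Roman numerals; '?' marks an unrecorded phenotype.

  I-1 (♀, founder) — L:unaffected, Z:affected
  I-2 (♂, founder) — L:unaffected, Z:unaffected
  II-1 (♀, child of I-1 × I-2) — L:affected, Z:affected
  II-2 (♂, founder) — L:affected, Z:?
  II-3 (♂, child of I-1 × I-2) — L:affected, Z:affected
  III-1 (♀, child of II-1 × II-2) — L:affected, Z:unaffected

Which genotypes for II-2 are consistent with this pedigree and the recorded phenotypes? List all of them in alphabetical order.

L/I-1 un ·: Ll
L/I-2 un ·: Ll
L/II-1 aff I-1×I-2: ll
L/II-2 aff ·: ll
L/II-3 aff I-1×I-2: ll
L/III-1 aff II-1×II-2: ll
⇒ L over [I-1,I-2,II-1,II-2,II-3,III-1]: 1 consistent
Z/I-1 aff ·: zz
Z/I-2 un ·: Zz
Z/II-1 aff I-1×I-2: zz
Z/II-2 ? ·: ZZ|Zz
Z/II-3 aff I-1×I-2: zz
Z/III-1 un II-1×II-2: Zz
⇒ Z over [I-1,I-2,II-1,II-2,II-3,III-1]: 2 consistent

II-2 ∈ {ll ZZ, ll Zz}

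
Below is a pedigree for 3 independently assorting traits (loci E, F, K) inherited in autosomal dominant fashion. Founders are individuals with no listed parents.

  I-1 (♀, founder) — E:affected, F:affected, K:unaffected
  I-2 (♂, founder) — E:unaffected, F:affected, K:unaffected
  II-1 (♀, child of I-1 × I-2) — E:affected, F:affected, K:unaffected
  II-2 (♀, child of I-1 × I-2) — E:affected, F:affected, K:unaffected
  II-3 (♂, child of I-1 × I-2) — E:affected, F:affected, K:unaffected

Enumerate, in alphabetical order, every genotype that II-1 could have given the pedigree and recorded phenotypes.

II-1 ∈ {Ee FF kk, Ee Ff kk}

E/I-1 aff ·: Ee|EE
E/I-2 un ·: ee
E/II-1 aff I-1×I-2: Ee
E/II-2 aff I-1×I-2: Ee
E/II-3 aff I-1×I-2: Ee
⇒ E over [I-1,I-2,II-1,II-2,II-3]: 2 consistent
F/I-1 aff ·: Ff|FF
F/I-2 aff ·: Ff|FF
F/II-1 aff I-1×I-2: Ff|FF
F/II-2 aff I-1×I-2: Ff|FF
F/II-3 aff I-1×I-2: Ff|FF
⇒ F over [I-1,I-2,II-1,II-2,II-3]: 25 consistent
K/I-1 un ·: kk
K/I-2 un ·: kk
K/II-1 un I-1×I-2: kk
K/II-2 un I-1×I-2: kk
K/II-3 un I-1×I-2: kk
⇒ K over [I-1,I-2,II-1,II-2,II-3]: 1 consistent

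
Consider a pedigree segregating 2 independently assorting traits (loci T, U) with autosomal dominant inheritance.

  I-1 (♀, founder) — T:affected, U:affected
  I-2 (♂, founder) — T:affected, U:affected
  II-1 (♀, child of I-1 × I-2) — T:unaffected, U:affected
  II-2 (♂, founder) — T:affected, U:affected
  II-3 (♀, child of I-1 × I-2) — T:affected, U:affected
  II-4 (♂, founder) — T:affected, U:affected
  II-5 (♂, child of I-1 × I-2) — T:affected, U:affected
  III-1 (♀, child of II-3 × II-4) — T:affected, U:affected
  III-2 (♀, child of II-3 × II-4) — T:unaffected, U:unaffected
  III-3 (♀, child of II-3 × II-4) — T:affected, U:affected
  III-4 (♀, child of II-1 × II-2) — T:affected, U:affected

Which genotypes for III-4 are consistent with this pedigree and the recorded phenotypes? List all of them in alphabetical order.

T/I-1 aff ·: Tt
T/I-2 aff ·: Tt
T/II-1 un I-1×I-2: tt
T/II-2 aff ·: Tt|TT
T/II-3 aff I-1×I-2: Tt
T/II-4 aff ·: Tt
T/II-5 aff I-1×I-2: Tt|TT
T/III-1 aff II-3×II-4: Tt|TT
T/III-2 un II-3×II-4: tt
T/III-3 aff II-3×II-4: Tt|TT
T/III-4 aff II-1×II-2: Tt
⇒ T over [I-1,I-2,II-1,II-2,II-3,II-4,II-5,III-1,III-2,III-3,III-4]: 16 consistent
U/I-1 aff ·: Uu|UU
U/I-2 aff ·: Uu|UU
U/II-1 aff I-1×I-2: Uu|UU
U/II-2 aff ·: Uu|UU
U/II-3 aff I-1×I-2: Uu
U/II-4 aff ·: Uu
U/II-5 aff I-1×I-2: Uu|UU
U/III-1 aff II-3×II-4: Uu|UU
U/III-2 un II-3×II-4: uu
U/III-3 aff II-3×II-4: Uu|UU
U/III-4 aff II-1×II-2: Uu|UU
⇒ U over [I-1,I-2,II-1,II-2,II-3,II-4,II-5,III-1,III-2,III-3,III-4]: 168 consistent

III-4 ∈ {Tt UU, Tt Uu}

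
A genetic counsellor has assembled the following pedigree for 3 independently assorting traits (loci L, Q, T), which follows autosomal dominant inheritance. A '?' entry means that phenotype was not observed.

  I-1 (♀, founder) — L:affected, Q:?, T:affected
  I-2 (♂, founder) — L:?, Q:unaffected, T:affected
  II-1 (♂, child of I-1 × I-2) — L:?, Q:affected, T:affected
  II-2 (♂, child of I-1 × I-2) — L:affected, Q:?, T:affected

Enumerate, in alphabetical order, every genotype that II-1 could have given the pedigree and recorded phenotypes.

L/I-1 aff ·: Ll|LL
L/I-2 ? ·: ll|Ll|LL
L/II-1 ? I-1×I-2: ll|Ll|LL
L/II-2 aff I-1×I-2: Ll|LL
⇒ L over [I-1,I-2,II-1,II-2]: 18 consistent
Q/I-1 ? ·: Qq|QQ
Q/I-2 un ·: qq
Q/II-1 aff I-1×I-2: Qq
Q/II-2 ? I-1×I-2: qq|Qq
⇒ Q over [I-1,I-2,II-1,II-2]: 3 consistent
T/I-1 aff ·: Tt|TT
T/I-2 aff ·: Tt|TT
T/II-1 aff I-1×I-2: Tt|TT
T/II-2 aff I-1×I-2: Tt|TT
⇒ T over [I-1,I-2,II-1,II-2]: 13 consistent

II-1 ∈ {LL Qq TT, LL Qq Tt, Ll Qq TT, Ll Qq Tt, ll Qq TT, ll Qq Tt}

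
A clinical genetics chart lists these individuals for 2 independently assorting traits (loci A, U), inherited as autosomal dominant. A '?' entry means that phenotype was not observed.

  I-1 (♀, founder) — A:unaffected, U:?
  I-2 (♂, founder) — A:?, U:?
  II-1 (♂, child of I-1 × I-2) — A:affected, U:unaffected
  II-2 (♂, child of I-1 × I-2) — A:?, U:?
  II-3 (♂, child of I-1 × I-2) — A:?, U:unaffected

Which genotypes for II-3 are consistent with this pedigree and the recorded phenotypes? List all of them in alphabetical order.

A/I-1 un ·: aa
A/I-2 ? ·: Aa|AA
A/II-1 aff I-1×I-2: Aa
A/II-2 ? I-1×I-2: aa|Aa
A/II-3 ? I-1×I-2: aa|Aa
⇒ A over [I-1,I-2,II-1,II-2,II-3]: 5 consistent
U/I-1 ? ·: uu|Uu
U/I-2 ? ·: uu|Uu
U/II-1 un I-1×I-2: uu
U/II-2 ? I-1×I-2: uu|Uu|UU
U/II-3 un I-1×I-2: uu
⇒ U over [I-1,I-2,II-1,II-2,II-3]: 8 consistent

II-3 ∈ {Aa uu, aa uu}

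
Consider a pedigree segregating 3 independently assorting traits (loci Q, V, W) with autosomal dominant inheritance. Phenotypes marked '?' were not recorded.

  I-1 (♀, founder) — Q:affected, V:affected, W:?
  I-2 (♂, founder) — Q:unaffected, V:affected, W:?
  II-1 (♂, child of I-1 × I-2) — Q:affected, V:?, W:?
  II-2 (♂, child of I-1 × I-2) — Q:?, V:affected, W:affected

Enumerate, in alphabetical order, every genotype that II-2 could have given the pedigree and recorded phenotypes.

II-2 ∈ {Qq VV WW, Qq VV Ww, Qq Vv WW, Qq Vv Ww, qq VV WW, qq VV Ww, qq Vv WW, qq Vv Ww}

Q/I-1 aff ·: Qq|QQ
Q/I-2 un ·: qq
Q/II-1 aff I-1×I-2: Qq
Q/II-2 ? I-1×I-2: qq|Qq
⇒ Q over [I-1,I-2,II-1,II-2]: 3 consistent
V/I-1 aff ·: Vv|VV
V/I-2 aff ·: Vv|VV
V/II-1 ? I-1×I-2: vv|Vv|VV
V/II-2 aff I-1×I-2: Vv|VV
⇒ V over [I-1,I-2,II-1,II-2]: 15 consistent
W/I-1 ? ·: ww|Ww|WW
W/I-2 ? ·: ww|Ww|WW
W/II-1 ? I-1×I-2: ww|Ww|WW
W/II-2 aff I-1×I-2: Ww|WW
⇒ W over [I-1,I-2,II-1,II-2]: 21 consistent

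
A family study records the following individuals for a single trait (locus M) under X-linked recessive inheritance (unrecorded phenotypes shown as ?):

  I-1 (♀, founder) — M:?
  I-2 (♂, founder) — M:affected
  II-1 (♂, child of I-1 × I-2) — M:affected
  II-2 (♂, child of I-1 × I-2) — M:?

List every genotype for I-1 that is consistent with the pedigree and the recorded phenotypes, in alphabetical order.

M/I-1 ? ·: X^MX^m|X^mX^m
M/I-2 aff ·: X^mY
M/II-1 aff I-1×I-2: X^mY
M/II-2 ? I-1×I-2: X^MY|X^mY
⇒ M over [I-1,I-2,II-1,II-2]: 3 consistent

I-1 ∈ {X^MX^m, X^mX^m}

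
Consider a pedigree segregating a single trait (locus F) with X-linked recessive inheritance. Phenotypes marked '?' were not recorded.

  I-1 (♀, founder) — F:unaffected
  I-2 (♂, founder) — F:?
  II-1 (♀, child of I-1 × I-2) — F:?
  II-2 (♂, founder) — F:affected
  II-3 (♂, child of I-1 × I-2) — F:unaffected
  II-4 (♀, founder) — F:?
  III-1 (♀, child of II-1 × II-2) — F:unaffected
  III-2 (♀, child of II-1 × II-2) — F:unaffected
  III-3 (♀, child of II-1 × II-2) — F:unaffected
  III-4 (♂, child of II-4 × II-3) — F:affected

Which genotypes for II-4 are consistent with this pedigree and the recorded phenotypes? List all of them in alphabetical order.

II-4 ∈ {X^FX^f, X^fX^f}

F/I-1 un ·: X^FX^F|X^FX^f
F/I-2 ? ·: X^FY|X^fY
F/II-1 ? I-1×I-2: X^FX^F|X^FX^f
F/II-2 aff ·: X^fY
F/II-3 un I-1×I-2: X^FY
F/II-4 ? ·: X^FX^f|X^fX^f
F/III-1 un II-1×II-2: X^FX^f
F/III-2 un II-1×II-2: X^FX^f
F/III-3 un II-1×II-2: X^FX^f
F/III-4 aff II-4×II-3: X^fY
⇒ F over [I-1,I-2,II-1,II-2,II-3,II-4,III-1,III-2,III-3,III-4]: 10 consistent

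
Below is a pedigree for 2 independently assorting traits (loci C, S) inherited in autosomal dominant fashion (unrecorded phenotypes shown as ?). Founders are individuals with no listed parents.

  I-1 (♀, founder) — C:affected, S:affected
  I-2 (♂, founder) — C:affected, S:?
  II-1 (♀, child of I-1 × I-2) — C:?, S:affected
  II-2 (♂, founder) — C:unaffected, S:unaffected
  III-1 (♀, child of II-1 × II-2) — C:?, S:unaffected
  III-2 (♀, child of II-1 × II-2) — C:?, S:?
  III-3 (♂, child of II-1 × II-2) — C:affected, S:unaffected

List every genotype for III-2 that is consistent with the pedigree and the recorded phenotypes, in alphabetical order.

III-2 ∈ {Cc Ss, Cc ss, cc Ss, cc ss}

C/I-1 aff ·: Cc|CC
C/I-2 aff ·: Cc|CC
C/II-1 ? I-1×I-2: Cc|CC
C/II-2 un ·: cc
C/III-1 ? II-1×II-2: cc|Cc
C/III-2 ? II-1×II-2: cc|Cc
C/III-3 aff II-1×II-2: Cc
⇒ C over [I-1,I-2,II-1,II-2,III-1,III-2,III-3]: 16 consistent
S/I-1 aff ·: Ss|SS
S/I-2 ? ·: ss|Ss|SS
S/II-1 aff I-1×I-2: Ss
S/II-2 un ·: ss
S/III-1 un II-1×II-2: ss
S/III-2 ? II-1×II-2: ss|Ss
S/III-3 un II-1×II-2: ss
⇒ S over [I-1,I-2,II-1,II-2,III-1,III-2,III-3]: 10 consistent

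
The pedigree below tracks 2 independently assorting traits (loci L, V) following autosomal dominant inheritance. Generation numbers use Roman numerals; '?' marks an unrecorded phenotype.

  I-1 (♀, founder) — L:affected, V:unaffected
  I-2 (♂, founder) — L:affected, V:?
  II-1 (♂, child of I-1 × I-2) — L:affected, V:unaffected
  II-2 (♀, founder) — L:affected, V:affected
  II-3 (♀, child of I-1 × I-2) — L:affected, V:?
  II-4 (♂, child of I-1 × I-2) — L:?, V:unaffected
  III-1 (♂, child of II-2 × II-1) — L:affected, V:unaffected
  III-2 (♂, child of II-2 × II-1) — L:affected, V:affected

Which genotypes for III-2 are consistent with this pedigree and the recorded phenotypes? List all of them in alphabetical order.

L/I-1 aff ·: Ll|LL
L/I-2 aff ·: Ll|LL
L/II-1 aff I-1×I-2: Ll|LL
L/II-2 aff ·: Ll|LL
L/II-3 aff I-1×I-2: Ll|LL
L/II-4 ? I-1×I-2: ll|Ll|LL
L/III-1 aff II-2×II-1: Ll|LL
L/III-2 aff II-2×II-1: Ll|LL
⇒ L over [I-1,I-2,II-1,II-2,II-3,II-4,III-1,III-2]: 187 consistent
V/I-1 un ·: vv
V/I-2 ? ·: vv|Vv
V/II-1 un I-1×I-2: vv
V/II-2 aff ·: Vv
V/II-3 ? I-1×I-2: vv|Vv
V/II-4 un I-1×I-2: vv
V/III-1 un II-2×II-1: vv
V/III-2 aff II-2×II-1: Vv
⇒ V over [I-1,I-2,II-1,II-2,II-3,II-4,III-1,III-2]: 3 consistent

III-2 ∈ {LL Vv, Ll Vv}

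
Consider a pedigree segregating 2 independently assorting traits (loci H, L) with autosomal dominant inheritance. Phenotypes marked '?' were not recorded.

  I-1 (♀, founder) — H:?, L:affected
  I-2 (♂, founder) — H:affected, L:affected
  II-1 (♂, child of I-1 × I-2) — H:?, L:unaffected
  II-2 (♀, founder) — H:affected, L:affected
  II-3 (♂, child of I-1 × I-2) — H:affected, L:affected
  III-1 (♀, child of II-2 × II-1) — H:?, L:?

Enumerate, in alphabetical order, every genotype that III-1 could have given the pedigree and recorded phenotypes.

III-1 ∈ {HH Ll, HH ll, Hh Ll, Hh ll, hh Ll, hh ll}

H/I-1 ? ·: hh|Hh|HH
H/I-2 aff ·: Hh|HH
H/II-1 ? I-1×I-2: hh|Hh|HH
H/II-2 aff ·: Hh|HH
H/II-3 aff I-1×I-2: Hh|HH
H/III-1 ? II-2×II-1: hh|Hh|HH
⇒ H over [I-1,I-2,II-1,II-2,II-3,III-1]: 70 consistent
L/I-1 aff ·: Ll
L/I-2 aff ·: Ll
L/II-1 un I-1×I-2: ll
L/II-2 aff ·: Ll|LL
L/II-3 aff I-1×I-2: Ll|LL
L/III-1 ? II-2×II-1: ll|Ll
⇒ L over [I-1,I-2,II-1,II-2,II-3,III-1]: 6 consistent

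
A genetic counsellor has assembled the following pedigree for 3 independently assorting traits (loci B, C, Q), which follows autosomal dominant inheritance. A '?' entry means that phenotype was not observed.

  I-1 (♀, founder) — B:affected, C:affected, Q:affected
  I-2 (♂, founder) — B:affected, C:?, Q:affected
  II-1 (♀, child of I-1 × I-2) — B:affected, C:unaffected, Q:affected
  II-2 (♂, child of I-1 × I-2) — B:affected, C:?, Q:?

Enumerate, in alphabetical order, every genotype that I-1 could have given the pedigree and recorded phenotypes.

B/I-1 aff ·: Bb|BB
B/I-2 aff ·: Bb|BB
B/II-1 aff I-1×I-2: Bb|BB
B/II-2 aff I-1×I-2: Bb|BB
⇒ B over [I-1,I-2,II-1,II-2]: 13 consistent
C/I-1 aff ·: Cc
C/I-2 ? ·: cc|Cc
C/II-1 un I-1×I-2: cc
C/II-2 ? I-1×I-2: cc|Cc|CC
⇒ C over [I-1,I-2,II-1,II-2]: 5 consistent
Q/I-1 aff ·: Qq|QQ
Q/I-2 aff ·: Qq|QQ
Q/II-1 aff I-1×I-2: Qq|QQ
Q/II-2 ? I-1×I-2: qq|Qq|QQ
⇒ Q over [I-1,I-2,II-1,II-2]: 15 consistent

I-1 ∈ {BB Cc QQ, BB Cc Qq, Bb Cc QQ, Bb Cc Qq}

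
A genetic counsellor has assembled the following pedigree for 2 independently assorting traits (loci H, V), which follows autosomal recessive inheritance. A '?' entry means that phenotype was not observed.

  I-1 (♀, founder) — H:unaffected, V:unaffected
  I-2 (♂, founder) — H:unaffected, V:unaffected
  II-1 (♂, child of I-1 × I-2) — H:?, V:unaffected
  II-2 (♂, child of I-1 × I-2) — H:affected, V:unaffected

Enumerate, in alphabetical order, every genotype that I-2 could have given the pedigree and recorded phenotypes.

H/I-1 un ·: Hh
H/I-2 un ·: Hh
H/II-1 ? I-1×I-2: HH|Hh|hh
H/II-2 aff I-1×I-2: hh
⇒ H over [I-1,I-2,II-1,II-2]: 3 consistent
V/I-1 un ·: VV|Vv
V/I-2 un ·: VV|Vv
V/II-1 un I-1×I-2: VV|Vv
V/II-2 un I-1×I-2: VV|Vv
⇒ V over [I-1,I-2,II-1,II-2]: 13 consistent

I-2 ∈ {Hh VV, Hh Vv}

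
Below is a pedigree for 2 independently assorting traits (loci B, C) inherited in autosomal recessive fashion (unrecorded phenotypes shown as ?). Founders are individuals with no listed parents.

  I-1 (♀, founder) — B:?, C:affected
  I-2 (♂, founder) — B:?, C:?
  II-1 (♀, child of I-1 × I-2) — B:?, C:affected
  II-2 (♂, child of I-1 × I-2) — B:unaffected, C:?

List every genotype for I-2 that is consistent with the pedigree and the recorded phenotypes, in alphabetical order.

B/I-1 ? ·: BB|Bb|bb
B/I-2 ? ·: BB|Bb|bb
B/II-1 ? I-1×I-2: BB|Bb|bb
B/II-2 un I-1×I-2: BB|Bb
⇒ B over [I-1,I-2,II-1,II-2]: 21 consistent
C/I-1 aff ·: cc
C/I-2 ? ·: Cc|cc
C/II-1 aff I-1×I-2: cc
C/II-2 ? I-1×I-2: Cc|cc
⇒ C over [I-1,I-2,II-1,II-2]: 3 consistent

I-2 ∈ {BB Cc, BB cc, Bb Cc, Bb cc, bb Cc, bb cc}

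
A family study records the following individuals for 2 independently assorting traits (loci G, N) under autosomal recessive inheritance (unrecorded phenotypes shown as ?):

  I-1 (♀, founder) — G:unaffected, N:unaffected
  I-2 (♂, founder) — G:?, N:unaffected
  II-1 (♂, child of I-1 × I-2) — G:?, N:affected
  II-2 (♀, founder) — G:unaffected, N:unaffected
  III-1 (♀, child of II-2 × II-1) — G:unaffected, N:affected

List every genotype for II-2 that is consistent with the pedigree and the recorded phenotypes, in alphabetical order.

G/I-1 un ·: GG|Gg
G/I-2 ? ·: GG|Gg|gg
G/II-1 ? I-1×I-2: GG|Gg|gg
G/II-2 un ·: GG|Gg
G/III-1 un II-2×II-1: GG|Gg
⇒ G over [I-1,I-2,II-1,II-2,III-1]: 36 consistent
N/I-1 un ·: Nn
N/I-2 un ·: Nn
N/II-1 aff I-1×I-2: nn
N/II-2 un ·: Nn
N/III-1 aff II-2×II-1: nn
⇒ N over [I-1,I-2,II-1,II-2,III-1]: 1 consistent

II-2 ∈ {GG Nn, Gg Nn}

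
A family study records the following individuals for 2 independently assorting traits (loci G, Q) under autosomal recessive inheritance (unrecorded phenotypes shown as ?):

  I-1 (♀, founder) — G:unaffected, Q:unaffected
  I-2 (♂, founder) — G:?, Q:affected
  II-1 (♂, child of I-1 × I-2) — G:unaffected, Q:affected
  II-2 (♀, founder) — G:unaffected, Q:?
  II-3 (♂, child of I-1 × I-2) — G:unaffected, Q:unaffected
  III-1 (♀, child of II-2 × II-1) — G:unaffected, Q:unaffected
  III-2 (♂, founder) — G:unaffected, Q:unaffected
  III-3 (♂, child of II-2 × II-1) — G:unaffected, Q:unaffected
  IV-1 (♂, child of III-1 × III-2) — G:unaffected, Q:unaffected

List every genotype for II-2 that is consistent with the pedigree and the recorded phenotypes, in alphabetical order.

G/I-1 un ·: GG|Gg
G/I-2 ? ·: GG|Gg|gg
G/II-1 un I-1×I-2: GG|Gg
G/II-2 un ·: GG|Gg
G/II-3 un I-1×I-2: GG|Gg
G/III-1 un II-2×II-1: GG|Gg
G/III-2 un ·: GG|Gg
G/III-3 un II-2×II-1: GG|Gg
G/IV-1 un III-1×III-2: GG|Gg
⇒ G over [I-1,I-2,II-1,II-2,II-3,III-1,III-2,III-3,IV-1]: 343 consistent
Q/I-1 un ·: Qq
Q/I-2 aff ·: qq
Q/II-1 aff I-1×I-2: qq
Q/II-2 ? ·: QQ|Qq
Q/II-3 un I-1×I-2: Qq
Q/III-1 un II-2×II-1: Qq
Q/III-2 un ·: QQ|Qq
Q/III-3 un II-2×II-1: Qq
Q/IV-1 un III-1×III-2: QQ|Qq
⇒ Q over [I-1,I-2,II-1,II-2,II-3,III-1,III-2,III-3,IV-1]: 8 consistent

II-2 ∈ {GG QQ, GG Qq, Gg QQ, Gg Qq}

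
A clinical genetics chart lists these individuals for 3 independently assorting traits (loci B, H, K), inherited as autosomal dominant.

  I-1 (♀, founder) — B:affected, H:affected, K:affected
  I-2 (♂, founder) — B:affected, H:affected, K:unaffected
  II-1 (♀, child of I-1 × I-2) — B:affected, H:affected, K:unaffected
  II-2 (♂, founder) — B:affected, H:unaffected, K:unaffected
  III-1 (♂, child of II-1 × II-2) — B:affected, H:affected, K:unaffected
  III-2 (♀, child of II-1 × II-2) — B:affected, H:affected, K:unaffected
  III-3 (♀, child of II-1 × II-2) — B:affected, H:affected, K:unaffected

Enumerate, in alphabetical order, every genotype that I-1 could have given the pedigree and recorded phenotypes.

B/I-1 aff ·: Bb|BB
B/I-2 aff ·: Bb|BB
B/II-1 aff I-1×I-2: Bb|BB
B/II-2 aff ·: Bb|BB
B/III-1 aff II-1×II-2: Bb|BB
B/III-2 aff II-1×II-2: Bb|BB
B/III-3 aff II-1×II-2: Bb|BB
⇒ B over [I-1,I-2,II-1,II-2,III-1,III-2,III-3]: 84 consistent
H/I-1 aff ·: Hh|HH
H/I-2 aff ·: Hh|HH
H/II-1 aff I-1×I-2: Hh|HH
H/II-2 un ·: hh
H/III-1 aff II-1×II-2: Hh
H/III-2 aff II-1×II-2: Hh
H/III-3 aff II-1×II-2: Hh
⇒ H over [I-1,I-2,II-1,II-2,III-1,III-2,III-3]: 7 consistent
K/I-1 aff ·: Kk
K/I-2 un ·: kk
K/II-1 un I-1×I-2: kk
K/II-2 un ·: kk
K/III-1 un II-1×II-2: kk
K/III-2 un II-1×II-2: kk
K/III-3 un II-1×II-2: kk
⇒ K over [I-1,I-2,II-1,II-2,III-1,III-2,III-3]: 1 consistent

I-1 ∈ {BB HH Kk, BB Hh Kk, Bb HH Kk, Bb Hh Kk}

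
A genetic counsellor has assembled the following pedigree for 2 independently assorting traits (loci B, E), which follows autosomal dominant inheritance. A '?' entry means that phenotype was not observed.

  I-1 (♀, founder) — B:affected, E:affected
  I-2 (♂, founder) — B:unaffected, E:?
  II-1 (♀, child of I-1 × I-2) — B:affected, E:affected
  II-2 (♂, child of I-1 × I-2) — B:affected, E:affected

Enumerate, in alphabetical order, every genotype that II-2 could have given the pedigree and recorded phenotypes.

B/I-1 aff ·: Bb|BB
B/I-2 un ·: bb
B/II-1 aff I-1×I-2: Bb
B/II-2 aff I-1×I-2: Bb
⇒ B over [I-1,I-2,II-1,II-2]: 2 consistent
E/I-1 aff ·: Ee|EE
E/I-2 ? ·: ee|Ee|EE
E/II-1 aff I-1×I-2: Ee|EE
E/II-2 aff I-1×I-2: Ee|EE
⇒ E over [I-1,I-2,II-1,II-2]: 15 consistent

II-2 ∈ {Bb EE, Bb Ee}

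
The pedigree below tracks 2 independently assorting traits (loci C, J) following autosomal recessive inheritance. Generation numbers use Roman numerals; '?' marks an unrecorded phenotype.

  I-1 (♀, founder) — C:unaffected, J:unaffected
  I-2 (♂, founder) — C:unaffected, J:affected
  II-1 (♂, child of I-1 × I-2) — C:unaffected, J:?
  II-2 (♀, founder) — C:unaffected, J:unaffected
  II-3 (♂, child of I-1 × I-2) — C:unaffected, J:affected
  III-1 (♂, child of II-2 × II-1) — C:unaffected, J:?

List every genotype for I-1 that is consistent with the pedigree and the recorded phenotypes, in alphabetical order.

C/I-1 un ·: CC|Cc
C/I-2 un ·: CC|Cc
C/II-1 un I-1×I-2: CC|Cc
C/II-2 un ·: CC|Cc
C/II-3 un I-1×I-2: CC|Cc
C/III-1 un II-2×II-1: CC|Cc
⇒ C over [I-1,I-2,II-1,II-2,II-3,III-1]: 45 consistent
J/I-1 un ·: Jj
J/I-2 aff ·: jj
J/II-1 ? I-1×I-2: Jj|jj
J/II-2 un ·: JJ|Jj
J/II-3 aff I-1×I-2: jj
J/III-1 ? II-2×II-1: JJ|Jj|jj
⇒ J over [I-1,I-2,II-1,II-2,II-3,III-1]: 8 consistent

I-1 ∈ {CC Jj, Cc Jj}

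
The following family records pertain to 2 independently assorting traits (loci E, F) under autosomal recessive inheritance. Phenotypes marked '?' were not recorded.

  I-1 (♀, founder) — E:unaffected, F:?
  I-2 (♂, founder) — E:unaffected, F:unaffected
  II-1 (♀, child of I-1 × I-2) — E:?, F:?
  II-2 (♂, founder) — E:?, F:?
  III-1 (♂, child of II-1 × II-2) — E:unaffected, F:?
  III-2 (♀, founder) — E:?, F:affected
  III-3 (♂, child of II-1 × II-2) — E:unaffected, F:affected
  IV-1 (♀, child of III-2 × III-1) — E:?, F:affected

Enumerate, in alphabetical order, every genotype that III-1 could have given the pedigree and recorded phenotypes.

III-1 ∈ {EE Ff, EE ff, Ee Ff, Ee ff}

E/I-1 un ·: EE|Ee
E/I-2 un ·: EE|Ee
E/II-1 ? I-1×I-2: EE|Ee|ee
E/II-2 ? ·: EE|Ee|ee
E/III-1 un II-1×II-2: EE|Ee
E/III-2 ? ·: EE|Ee|ee
E/III-3 un II-1×II-2: EE|Ee
E/IV-1 ? III-2×III-1: EE|Ee|ee
⇒ E over [I-1,I-2,II-1,II-2,III-1,III-2,III-3,IV-1]: 299 consistent
F/I-1 ? ·: FF|Ff|ff
F/I-2 un ·: FF|Ff
F/II-1 ? I-1×I-2: Ff|ff
F/II-2 ? ·: Ff|ff
F/III-1 ? II-1×II-2: Ff|ff
F/III-2 aff ·: ff
F/III-3 aff II-1×II-2: ff
F/IV-1 aff III-2×III-1: ff
⇒ F over [I-1,I-2,II-1,II-2,III-1,III-2,III-3,IV-1]: 26 consistent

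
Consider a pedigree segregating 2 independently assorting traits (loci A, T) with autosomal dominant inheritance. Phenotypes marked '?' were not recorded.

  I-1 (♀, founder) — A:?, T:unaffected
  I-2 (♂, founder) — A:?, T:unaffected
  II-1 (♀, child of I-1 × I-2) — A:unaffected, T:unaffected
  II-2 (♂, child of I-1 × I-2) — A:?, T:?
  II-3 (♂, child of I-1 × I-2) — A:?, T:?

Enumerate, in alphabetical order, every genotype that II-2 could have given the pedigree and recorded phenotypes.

II-2 ∈ {AA tt, Aa tt, aa tt}

A/I-1 ? ·: aa|Aa
A/I-2 ? ·: aa|Aa
A/II-1 un I-1×I-2: aa
A/II-2 ? I-1×I-2: aa|Aa|AA
A/II-3 ? I-1×I-2: aa|Aa|AA
⇒ A over [I-1,I-2,II-1,II-2,II-3]: 18 consistent
T/I-1 un ·: tt
T/I-2 un ·: tt
T/II-1 un I-1×I-2: tt
T/II-2 ? I-1×I-2: tt
T/II-3 ? I-1×I-2: tt
⇒ T over [I-1,I-2,II-1,II-2,II-3]: 1 consistent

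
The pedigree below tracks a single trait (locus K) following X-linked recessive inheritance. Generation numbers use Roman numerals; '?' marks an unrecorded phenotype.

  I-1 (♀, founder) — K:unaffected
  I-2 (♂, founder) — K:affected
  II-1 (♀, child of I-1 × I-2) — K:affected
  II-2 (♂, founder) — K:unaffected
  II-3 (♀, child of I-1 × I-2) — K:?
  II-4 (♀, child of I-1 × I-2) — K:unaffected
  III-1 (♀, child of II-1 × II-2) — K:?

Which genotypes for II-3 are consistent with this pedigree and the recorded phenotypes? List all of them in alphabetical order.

II-3 ∈ {X^KX^k, X^kX^k}

K/I-1 un ·: X^KX^k
K/I-2 aff ·: X^kY
K/II-1 aff I-1×I-2: X^kX^k
K/II-2 un ·: X^KY
K/II-3 ? I-1×I-2: X^KX^k|X^kX^k
K/II-4 un I-1×I-2: X^KX^k
K/III-1 ? II-1×II-2: X^KX^k
⇒ K over [I-1,I-2,II-1,II-2,II-3,II-4,III-1]: 2 consistent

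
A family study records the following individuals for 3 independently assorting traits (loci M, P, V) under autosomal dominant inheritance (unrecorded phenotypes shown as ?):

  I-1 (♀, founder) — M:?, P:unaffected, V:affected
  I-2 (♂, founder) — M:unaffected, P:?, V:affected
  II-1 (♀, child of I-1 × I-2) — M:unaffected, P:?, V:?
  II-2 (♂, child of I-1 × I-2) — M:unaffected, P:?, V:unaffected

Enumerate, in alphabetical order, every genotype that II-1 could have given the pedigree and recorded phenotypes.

M/I-1 ? ·: mm|Mm
M/I-2 un ·: mm
M/II-1 un I-1×I-2: mm
M/II-2 un I-1×I-2: mm
⇒ M over [I-1,I-2,II-1,II-2]: 2 consistent
P/I-1 un ·: pp
P/I-2 ? ·: pp|Pp|PP
P/II-1 ? I-1×I-2: pp|Pp
P/II-2 ? I-1×I-2: pp|Pp
⇒ P over [I-1,I-2,II-1,II-2]: 6 consistent
V/I-1 aff ·: Vv
V/I-2 aff ·: Vv
V/II-1 ? I-1×I-2: vv|Vv|VV
V/II-2 un I-1×I-2: vv
⇒ V over [I-1,I-2,II-1,II-2]: 3 consistent

II-1 ∈ {mm Pp VV, mm Pp Vv, mm Pp vv, mm pp VV, mm pp Vv, mm pp vv}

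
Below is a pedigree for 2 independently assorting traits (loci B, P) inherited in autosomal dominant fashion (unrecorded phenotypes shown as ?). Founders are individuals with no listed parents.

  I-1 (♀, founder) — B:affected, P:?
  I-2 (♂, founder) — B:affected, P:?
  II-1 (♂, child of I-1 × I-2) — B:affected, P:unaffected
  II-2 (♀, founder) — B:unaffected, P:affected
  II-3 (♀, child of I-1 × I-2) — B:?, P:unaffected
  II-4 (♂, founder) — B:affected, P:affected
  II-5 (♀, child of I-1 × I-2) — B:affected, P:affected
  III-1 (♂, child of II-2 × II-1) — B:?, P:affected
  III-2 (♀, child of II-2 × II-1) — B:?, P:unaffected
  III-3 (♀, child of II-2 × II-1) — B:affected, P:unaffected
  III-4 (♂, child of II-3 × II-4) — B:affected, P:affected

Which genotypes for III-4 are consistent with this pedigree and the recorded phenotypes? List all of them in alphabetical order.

III-4 ∈ {BB Pp, Bb Pp}

B/I-1 aff ·: Bb|BB
B/I-2 aff ·: Bb|BB
B/II-1 aff I-1×I-2: Bb|BB
B/II-2 un ·: bb
B/II-3 ? I-1×I-2: bb|Bb|BB
B/II-4 aff ·: Bb|BB
B/II-5 aff I-1×I-2: Bb|BB
B/III-1 ? II-2×II-1: bb|Bb
B/III-2 ? II-2×II-1: bb|Bb
B/III-3 aff II-2×II-1: Bb
B/III-4 aff II-3×II-4: Bb|BB
⇒ B over [I-1,I-2,II-1,II-2,II-3,II-4,II-5,III-1,III-2,III-3,III-4]: 233 consistent
P/I-1 ? ·: pp|Pp
P/I-2 ? ·: pp|Pp
P/II-1 un I-1×I-2: pp
P/II-2 aff ·: Pp
P/II-3 un I-1×I-2: pp
P/II-4 aff ·: Pp|PP
P/II-5 aff I-1×I-2: Pp|PP
P/III-1 aff II-2×II-1: Pp
P/III-2 un II-2×II-1: pp
P/III-3 un II-2×II-1: pp
P/III-4 aff II-3×II-4: Pp
⇒ P over [I-1,I-2,II-1,II-2,II-3,II-4,II-5,III-1,III-2,III-3,III-4]: 8 consistent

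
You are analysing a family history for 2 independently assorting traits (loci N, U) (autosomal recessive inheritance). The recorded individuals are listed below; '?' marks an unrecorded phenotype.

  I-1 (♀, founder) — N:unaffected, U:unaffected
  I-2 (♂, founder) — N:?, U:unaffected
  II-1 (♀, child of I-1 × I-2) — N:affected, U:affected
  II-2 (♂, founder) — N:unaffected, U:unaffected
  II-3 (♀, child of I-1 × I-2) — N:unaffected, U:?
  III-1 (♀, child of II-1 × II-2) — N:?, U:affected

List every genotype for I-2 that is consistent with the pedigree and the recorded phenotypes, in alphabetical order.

I-2 ∈ {Nn Uu, nn Uu}

N/I-1 un ·: Nn
N/I-2 ? ·: Nn|nn
N/II-1 aff I-1×I-2: nn
N/II-2 un ·: NN|Nn
N/II-3 un I-1×I-2: NN|Nn
N/III-1 ? II-1×II-2: Nn|nn
⇒ N over [I-1,I-2,II-1,II-2,II-3,III-1]: 9 consistent
U/I-1 un ·: Uu
U/I-2 un ·: Uu
U/II-1 aff I-1×I-2: uu
U/II-2 un ·: Uu
U/II-3 ? I-1×I-2: UU|Uu|uu
U/III-1 aff II-1×II-2: uu
⇒ U over [I-1,I-2,II-1,II-2,II-3,III-1]: 3 consistent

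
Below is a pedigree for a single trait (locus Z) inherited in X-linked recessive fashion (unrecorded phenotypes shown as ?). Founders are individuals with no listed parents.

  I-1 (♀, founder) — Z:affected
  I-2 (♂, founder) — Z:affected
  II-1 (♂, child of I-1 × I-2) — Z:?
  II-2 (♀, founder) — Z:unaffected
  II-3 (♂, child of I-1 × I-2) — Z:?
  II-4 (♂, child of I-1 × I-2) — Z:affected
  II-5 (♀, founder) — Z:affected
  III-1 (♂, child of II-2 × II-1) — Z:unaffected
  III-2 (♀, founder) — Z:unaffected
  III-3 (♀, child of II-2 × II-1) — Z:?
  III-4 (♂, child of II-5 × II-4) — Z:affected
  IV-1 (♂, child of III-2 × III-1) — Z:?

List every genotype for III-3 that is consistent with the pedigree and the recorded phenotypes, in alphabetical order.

Z/I-1 aff ·: X^zX^z
Z/I-2 aff ·: X^zY
Z/II-1 ? I-1×I-2: X^zY
Z/II-2 un ·: X^ZX^Z|X^ZX^z
Z/II-3 ? I-1×I-2: X^zY
Z/II-4 aff I-1×I-2: X^zY
Z/II-5 aff ·: X^zX^z
Z/III-1 un II-2×II-1: X^ZY
Z/III-2 un ·: X^ZX^Z|X^ZX^z
Z/III-3 ? II-2×II-1: X^ZX^z|X^zX^z
Z/III-4 aff II-5×II-4: X^zY
Z/IV-1 ? III-2×III-1: X^ZY|X^zY
⇒ Z over [I-1,I-2,II-1,II-2,II-3,II-4,II-5,III-1,III-2,III-3,III-4,IV-1]: 9 consistent

III-3 ∈ {X^ZX^z, X^zX^z}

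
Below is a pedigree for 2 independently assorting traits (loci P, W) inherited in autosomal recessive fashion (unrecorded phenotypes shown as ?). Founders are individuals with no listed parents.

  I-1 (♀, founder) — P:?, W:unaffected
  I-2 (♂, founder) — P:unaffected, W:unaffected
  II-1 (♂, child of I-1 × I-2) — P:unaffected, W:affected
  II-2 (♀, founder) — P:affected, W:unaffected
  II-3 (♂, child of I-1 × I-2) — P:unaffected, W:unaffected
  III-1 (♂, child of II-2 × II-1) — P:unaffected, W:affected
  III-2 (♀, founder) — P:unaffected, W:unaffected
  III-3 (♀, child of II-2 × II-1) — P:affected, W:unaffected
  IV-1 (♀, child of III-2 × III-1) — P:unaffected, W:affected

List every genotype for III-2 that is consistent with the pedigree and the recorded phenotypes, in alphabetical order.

III-2 ∈ {PP Ww, Pp Ww}

P/I-1 ? ·: PP|Pp|pp
P/I-2 un ·: PP|Pp
P/II-1 un I-1×I-2: Pp
P/II-2 aff ·: pp
P/II-3 un I-1×I-2: PP|Pp
P/III-1 un II-2×II-1: Pp
P/III-2 un ·: PP|Pp
P/III-3 aff II-2×II-1: pp
P/IV-1 un III-2×III-1: PP|Pp
⇒ P over [I-1,I-2,II-1,II-2,II-3,III-1,III-2,III-3,IV-1]: 32 consistent
W/I-1 un ·: Ww
W/I-2 un ·: Ww
W/II-1 aff I-1×I-2: ww
W/II-2 un ·: Ww
W/II-3 un I-1×I-2: WW|Ww
W/III-1 aff II-2×II-1: ww
W/III-2 un ·: Ww
W/III-3 un II-2×II-1: Ww
W/IV-1 aff III-2×III-1: ww
⇒ W over [I-1,I-2,II-1,II-2,II-3,III-1,III-2,III-3,IV-1]: 2 consistent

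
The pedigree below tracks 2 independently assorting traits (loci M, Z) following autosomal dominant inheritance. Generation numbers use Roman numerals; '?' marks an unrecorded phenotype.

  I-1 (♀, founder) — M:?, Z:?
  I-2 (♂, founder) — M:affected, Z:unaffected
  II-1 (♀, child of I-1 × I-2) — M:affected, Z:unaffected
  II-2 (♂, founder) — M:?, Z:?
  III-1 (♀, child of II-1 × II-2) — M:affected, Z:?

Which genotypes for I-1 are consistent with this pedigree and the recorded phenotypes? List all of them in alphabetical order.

I-1 ∈ {MM Zz, MM zz, Mm Zz, Mm zz, mm Zz, mm zz}

M/I-1 ? ·: mm|Mm|MM
M/I-2 aff ·: Mm|MM
M/II-1 aff I-1×I-2: Mm|MM
M/II-2 ? ·: mm|Mm|MM
M/III-1 aff II-1×II-2: Mm|MM
⇒ M over [I-1,I-2,II-1,II-2,III-1]: 41 consistent
Z/I-1 ? ·: zz|Zz
Z/I-2 un ·: zz
Z/II-1 un I-1×I-2: zz
Z/II-2 ? ·: zz|Zz|ZZ
Z/III-1 ? II-1×II-2: zz|Zz
⇒ Z over [I-1,I-2,II-1,II-2,III-1]: 8 consistent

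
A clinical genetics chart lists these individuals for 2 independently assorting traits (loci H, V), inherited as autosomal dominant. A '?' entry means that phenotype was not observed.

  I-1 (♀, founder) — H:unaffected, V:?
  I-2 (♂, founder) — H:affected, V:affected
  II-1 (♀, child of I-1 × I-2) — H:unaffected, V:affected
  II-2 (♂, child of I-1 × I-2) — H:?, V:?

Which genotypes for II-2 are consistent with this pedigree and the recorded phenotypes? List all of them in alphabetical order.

H/I-1 un ·: hh
H/I-2 aff ·: Hh
H/II-1 un I-1×I-2: hh
H/II-2 ? I-1×I-2: hh|Hh
⇒ H over [I-1,I-2,II-1,II-2]: 2 consistent
V/I-1 ? ·: vv|Vv|VV
V/I-2 aff ·: Vv|VV
V/II-1 aff I-1×I-2: Vv|VV
V/II-2 ? I-1×I-2: vv|Vv|VV
⇒ V over [I-1,I-2,II-1,II-2]: 18 consistent

II-2 ∈ {Hh VV, Hh Vv, Hh vv, hh VV, hh Vv, hh vv}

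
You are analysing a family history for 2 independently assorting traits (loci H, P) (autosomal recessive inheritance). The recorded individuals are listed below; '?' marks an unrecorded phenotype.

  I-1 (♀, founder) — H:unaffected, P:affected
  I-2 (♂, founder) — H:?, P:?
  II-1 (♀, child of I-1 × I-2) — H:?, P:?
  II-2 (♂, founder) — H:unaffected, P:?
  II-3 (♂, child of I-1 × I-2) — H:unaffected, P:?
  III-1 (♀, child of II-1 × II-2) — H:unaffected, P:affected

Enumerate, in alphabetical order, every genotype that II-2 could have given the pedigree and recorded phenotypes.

H/I-1 un ·: HH|Hh
H/I-2 ? ·: HH|Hh|hh
H/II-1 ? I-1×I-2: HH|Hh|hh
H/II-2 un ·: HH|Hh
H/II-3 un I-1×I-2: HH|Hh
H/III-1 un II-1×II-2: HH|Hh
⇒ H over [I-1,I-2,II-1,II-2,II-3,III-1]: 59 consistent
P/I-1 aff ·: pp
P/I-2 ? ·: PP|Pp|pp
P/II-1 ? I-1×I-2: Pp|pp
P/II-2 ? ·: Pp|pp
P/II-3 ? I-1×I-2: Pp|pp
P/III-1 aff II-1×II-2: pp
⇒ P over [I-1,I-2,II-1,II-2,II-3,III-1]: 12 consistent

II-2 ∈ {HH Pp, HH pp, Hh Pp, Hh pp}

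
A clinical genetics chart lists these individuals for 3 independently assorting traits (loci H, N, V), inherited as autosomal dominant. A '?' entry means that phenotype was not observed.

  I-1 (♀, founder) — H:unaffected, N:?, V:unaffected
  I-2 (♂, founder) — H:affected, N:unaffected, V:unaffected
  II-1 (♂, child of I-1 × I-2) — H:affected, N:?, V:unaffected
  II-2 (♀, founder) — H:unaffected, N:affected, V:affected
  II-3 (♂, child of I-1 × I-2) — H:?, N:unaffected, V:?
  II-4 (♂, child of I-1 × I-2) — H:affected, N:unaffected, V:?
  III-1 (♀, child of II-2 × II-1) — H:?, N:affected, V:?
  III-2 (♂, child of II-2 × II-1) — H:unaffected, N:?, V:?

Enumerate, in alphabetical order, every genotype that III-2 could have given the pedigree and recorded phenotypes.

H/I-1 un ·: hh
H/I-2 aff ·: Hh|HH
H/II-1 aff I-1×I-2: Hh
H/II-2 un ·: hh
H/II-3 ? I-1×I-2: hh|Hh
H/II-4 aff I-1×I-2: Hh
H/III-1 ? II-2×II-1: hh|Hh
H/III-2 un II-2×II-1: hh
⇒ H over [I-1,I-2,II-1,II-2,II-3,II-4,III-1,III-2]: 6 consistent
N/I-1 ? ·: nn|Nn
N/I-2 un ·: nn
N/II-1 ? I-1×I-2: nn|Nn
N/II-2 aff ·: Nn|NN
N/II-3 un I-1×I-2: nn
N/II-4 un I-1×I-2: nn
N/III-1 aff II-2×II-1: Nn|NN
N/III-2 ? II-2×II-1: nn|Nn|NN
⇒ N over [I-1,I-2,II-1,II-2,II-3,II-4,III-1,III-2]: 16 consistent
V/I-1 un ·: vv
V/I-2 un ·: vv
V/II-1 un I-1×I-2: vv
V/II-2 aff ·: Vv|VV
V/II-3 ? I-1×I-2: vv
V/II-4 ? I-1×I-2: vv
V/III-1 ? II-2×II-1: vv|Vv
V/III-2 ? II-2×II-1: vv|Vv
⇒ V over [I-1,I-2,II-1,II-2,II-3,II-4,III-1,III-2]: 5 consistent

III-2 ∈ {hh NN Vv, hh NN vv, hh Nn Vv, hh Nn vv, hh nn Vv, hh nn vv}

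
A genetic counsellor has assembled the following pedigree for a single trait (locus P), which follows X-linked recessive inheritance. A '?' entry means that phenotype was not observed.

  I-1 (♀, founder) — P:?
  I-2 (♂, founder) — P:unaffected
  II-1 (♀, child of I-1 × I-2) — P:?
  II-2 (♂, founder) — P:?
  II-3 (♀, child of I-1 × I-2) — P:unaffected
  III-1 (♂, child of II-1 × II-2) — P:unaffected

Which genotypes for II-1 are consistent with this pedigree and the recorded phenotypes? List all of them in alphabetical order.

P/I-1 ? ·: X^PX^P|X^PX^p|X^pX^p
P/I-2 un ·: X^PY
P/II-1 ? I-1×I-2: X^PX^P|X^PX^p
P/II-2 ? ·: X^PY|X^pY
P/II-3 un I-1×I-2: X^PX^P|X^PX^p
P/III-1 un II-1×II-2: X^PY
⇒ P over [I-1,I-2,II-1,II-2,II-3,III-1]: 12 consistent

II-1 ∈ {X^PX^P, X^PX^p}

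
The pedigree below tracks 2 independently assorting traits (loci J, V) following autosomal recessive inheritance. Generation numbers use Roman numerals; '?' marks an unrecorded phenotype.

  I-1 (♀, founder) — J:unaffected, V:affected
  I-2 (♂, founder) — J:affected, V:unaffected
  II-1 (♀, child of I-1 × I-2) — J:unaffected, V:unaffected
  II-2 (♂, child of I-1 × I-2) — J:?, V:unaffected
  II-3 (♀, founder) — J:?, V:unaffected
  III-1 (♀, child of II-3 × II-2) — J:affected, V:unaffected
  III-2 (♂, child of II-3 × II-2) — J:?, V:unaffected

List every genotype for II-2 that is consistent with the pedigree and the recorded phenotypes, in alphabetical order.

J/I-1 un ·: JJ|Jj
J/I-2 aff ·: jj
J/II-1 un I-1×I-2: Jj
J/II-2 ? I-1×I-2: Jj|jj
J/II-3 ? ·: Jj|jj
J/III-1 aff II-3×II-2: jj
J/III-2 ? II-3×II-2: JJ|Jj|jj
⇒ J over [I-1,I-2,II-1,II-2,II-3,III-1,III-2]: 13 consistent
V/I-1 aff ·: vv
V/I-2 un ·: VV|Vv
V/II-1 un I-1×I-2: Vv
V/II-2 un I-1×I-2: Vv
V/II-3 un ·: VV|Vv
V/III-1 un II-3×II-2: VV|Vv
V/III-2 un II-3×II-2: VV|Vv
⇒ V over [I-1,I-2,II-1,II-2,II-3,III-1,III-2]: 16 consistent

II-2 ∈ {Jj Vv, jj Vv}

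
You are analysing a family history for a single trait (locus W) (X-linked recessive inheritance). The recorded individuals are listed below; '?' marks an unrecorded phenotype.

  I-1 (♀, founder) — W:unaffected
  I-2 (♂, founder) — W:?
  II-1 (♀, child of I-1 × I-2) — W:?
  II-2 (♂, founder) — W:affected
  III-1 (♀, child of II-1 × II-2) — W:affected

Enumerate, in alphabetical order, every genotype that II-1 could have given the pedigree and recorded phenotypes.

II-1 ∈ {X^WX^w, X^wX^w}

W/I-1 un ·: X^WX^W|X^WX^w
W/I-2 ? ·: X^WY|X^wY
W/II-1 ? I-1×I-2: X^WX^w|X^wX^w
W/II-2 aff ·: X^wY
W/III-1 aff II-1×II-2: X^wX^w
⇒ W over [I-1,I-2,II-1,II-2,III-1]: 4 consistent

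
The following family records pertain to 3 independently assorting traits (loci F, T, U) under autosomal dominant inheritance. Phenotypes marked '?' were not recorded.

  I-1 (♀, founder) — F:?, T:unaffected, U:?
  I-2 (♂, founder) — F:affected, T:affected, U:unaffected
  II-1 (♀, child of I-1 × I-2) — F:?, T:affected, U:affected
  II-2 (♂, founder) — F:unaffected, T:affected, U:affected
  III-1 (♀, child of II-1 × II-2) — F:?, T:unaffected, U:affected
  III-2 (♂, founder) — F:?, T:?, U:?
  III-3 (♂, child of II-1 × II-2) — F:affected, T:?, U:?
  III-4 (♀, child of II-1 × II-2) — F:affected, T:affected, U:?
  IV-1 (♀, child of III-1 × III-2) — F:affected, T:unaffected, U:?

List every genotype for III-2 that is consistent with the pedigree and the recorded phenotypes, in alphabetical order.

III-2 ∈ {FF Tt UU, FF Tt Uu, FF Tt uu, FF tt UU, FF tt Uu, FF tt uu, Ff Tt UU, Ff Tt Uu, Ff Tt uu, Ff tt UU, Ff tt Uu, Ff tt uu, ff Tt UU, ff Tt Uu, ff Tt uu, ff tt UU, ff tt Uu, ff tt uu}

F/I-1 ? ·: ff|Ff|FF
F/I-2 aff ·: Ff|FF
F/II-1 ? I-1×I-2: Ff|FF
F/II-2 un ·: ff
F/III-1 ? II-1×II-2: ff|Ff
F/III-2 ? ·: ff|Ff|FF
F/III-3 aff II-1×II-2: Ff
F/III-4 aff II-1×II-2: Ff
F/IV-1 aff III-1×III-2: Ff|FF
⇒ F over [I-1,I-2,II-1,II-2,III-1,III-2,III-3,III-4,IV-1]: 55 consistent
T/I-1 un ·: tt
T/I-2 aff ·: Tt|TT
T/II-1 aff I-1×I-2: Tt
T/II-2 aff ·: Tt
T/III-1 un II-1×II-2: tt
T/III-2 ? ·: tt|Tt
T/III-3 ? II-1×II-2: tt|Tt|TT
T/III-4 aff II-1×II-2: Tt|TT
T/IV-1 un III-1×III-2: tt
⇒ T over [I-1,I-2,II-1,II-2,III-1,III-2,III-3,III-4,IV-1]: 24 consistent
U/I-1 ? ·: Uu|UU
U/I-2 un ·: uu
U/II-1 aff I-1×I-2: Uu
U/II-2 aff ·: Uu|UU
U/III-1 aff II-1×II-2: Uu|UU
U/III-2 ? ·: uu|Uu|UU
U/III-3 ? II-1×II-2: uu|Uu|UU
U/III-4 ? II-1×II-2: uu|Uu|UU
U/IV-1 ? III-1×III-2: uu|Uu|UU
⇒ U over [I-1,I-2,II-1,II-2,III-1,III-2,III-3,III-4,IV-1]: 286 consistent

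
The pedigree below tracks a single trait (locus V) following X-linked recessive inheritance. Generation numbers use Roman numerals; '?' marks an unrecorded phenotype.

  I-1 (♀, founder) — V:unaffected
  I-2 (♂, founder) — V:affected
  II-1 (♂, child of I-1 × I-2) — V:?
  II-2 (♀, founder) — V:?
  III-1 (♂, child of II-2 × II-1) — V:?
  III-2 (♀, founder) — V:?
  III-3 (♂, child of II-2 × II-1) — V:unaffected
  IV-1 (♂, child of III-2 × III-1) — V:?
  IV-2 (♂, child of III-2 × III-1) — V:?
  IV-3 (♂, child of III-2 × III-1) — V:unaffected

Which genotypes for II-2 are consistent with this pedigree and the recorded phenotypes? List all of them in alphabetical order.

II-2 ∈ {X^VX^V, X^VX^v}

V/I-1 un ·: X^VX^V|X^VX^v
V/I-2 aff ·: X^vY
V/II-1 ? I-1×I-2: X^VY|X^vY
V/II-2 ? ·: X^VX^V|X^VX^v
V/III-1 ? II-2×II-1: X^VY|X^vY
V/III-2 ? ·: X^VX^V|X^VX^v
V/III-3 un II-2×II-1: X^VY
V/IV-1 ? III-2×III-1: X^VY|X^vY
V/IV-2 ? III-2×III-1: X^VY|X^vY
V/IV-3 un III-2×III-1: X^VY
⇒ V over [I-1,I-2,II-1,II-2,III-1,III-2,III-3,IV-1,IV-2,IV-3]: 45 consistent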